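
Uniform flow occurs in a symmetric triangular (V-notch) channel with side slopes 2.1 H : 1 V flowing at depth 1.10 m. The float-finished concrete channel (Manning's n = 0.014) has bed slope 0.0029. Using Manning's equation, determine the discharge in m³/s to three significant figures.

A = z·y² = 2.1×1.10² = 2.541 m²
P = 2y√(1+z²) = 2×1.10×√(1+2.1²) = 5.117 m
R = A/P = 2.541/5.117 = 0.4966 m
Q = (1/n)·A·R^(2/3)·S^(1/2) = (1/0.014) × 2.541 × 0.4966^(2/3) × 0.0029^(1/2) = 6.129 m³/s

6.13 m³/s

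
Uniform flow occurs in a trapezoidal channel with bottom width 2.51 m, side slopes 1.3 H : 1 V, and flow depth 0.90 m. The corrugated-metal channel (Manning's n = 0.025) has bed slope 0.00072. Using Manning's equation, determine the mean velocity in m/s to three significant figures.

A = (b + z·y)·y = (2.51 + 1.3×0.90)×0.90 = 3.312 m²
P = b + 2y√(1+z²) = 2.51 + 2×0.90×√(1+1.3²) = 5.462 m
R = A/P = 3.312/5.462 = 0.6063 m
Q = (1/n)·A·R^(2/3)·S^(1/2) = (1/0.025) × 3.312 × 0.6063^(2/3) × 0.00072^(1/2) = 2.547 m³/s
V = Q/A = 2.547/3.312 = 0.7689 m/s

0.769 m/s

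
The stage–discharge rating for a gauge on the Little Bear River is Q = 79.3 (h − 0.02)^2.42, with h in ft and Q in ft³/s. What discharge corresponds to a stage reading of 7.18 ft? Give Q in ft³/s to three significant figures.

9290 ft³/s

Q = 79.3 × (7.18 − 0.02)^2.42 = 79.3 × 7.16^2.42 = 9293 ft³/s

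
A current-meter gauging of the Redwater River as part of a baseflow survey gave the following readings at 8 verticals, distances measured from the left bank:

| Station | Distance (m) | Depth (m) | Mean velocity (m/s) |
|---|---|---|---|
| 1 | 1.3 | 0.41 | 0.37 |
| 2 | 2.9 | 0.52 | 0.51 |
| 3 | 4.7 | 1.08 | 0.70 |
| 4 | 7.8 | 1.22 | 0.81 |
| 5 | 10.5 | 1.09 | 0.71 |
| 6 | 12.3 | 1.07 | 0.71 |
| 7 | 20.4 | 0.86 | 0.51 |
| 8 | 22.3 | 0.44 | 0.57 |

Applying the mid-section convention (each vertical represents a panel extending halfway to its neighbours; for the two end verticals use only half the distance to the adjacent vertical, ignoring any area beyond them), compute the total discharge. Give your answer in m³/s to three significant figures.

13.2 m³/s

w_1 = (2.9 − 1.3)/2 = 0.8 m; q_1 = 0.37 × 0.41 × 0.8 = 0.1214 m³/s
w_2 = (4.7 − 1.3)/2 = 1.7 m; q_2 = 0.51 × 0.52 × 1.7 = 0.4508 m³/s
w_3 = (7.8 − 2.9)/2 = 2.45 m; q_3 = 0.70 × 1.08 × 2.45 = 1.852 m³/s
w_4 = (10.5 − 4.7)/2 = 2.9 m; q_4 = 0.81 × 1.22 × 2.9 = 2.866 m³/s
w_5 = (12.3 − 7.8)/2 = 2.25 m; q_5 = 0.71 × 1.09 × 2.25 = 1.741 m³/s
w_6 = (20.4 − 10.5)/2 = 4.95 m; q_6 = 0.71 × 1.07 × 4.95 = 3.761 m³/s
w_7 = (22.3 − 12.3)/2 = 5 m; q_7 = 0.51 × 0.86 × 5 = 2.193 m³/s
w_8 = (22.3 − 20.4)/2 = 0.95 m; q_8 = 0.57 × 0.44 × 0.95 = 0.2383 m³/s
Q = Σ qᵢ = 13.22 m³/s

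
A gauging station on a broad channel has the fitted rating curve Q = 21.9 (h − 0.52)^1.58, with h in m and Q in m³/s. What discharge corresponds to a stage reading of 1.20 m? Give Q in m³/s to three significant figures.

11.9 m³/s

Q = 21.9 × (1.20 − 0.52)^1.58 = 21.9 × 0.68^1.58 = 11.91 m³/s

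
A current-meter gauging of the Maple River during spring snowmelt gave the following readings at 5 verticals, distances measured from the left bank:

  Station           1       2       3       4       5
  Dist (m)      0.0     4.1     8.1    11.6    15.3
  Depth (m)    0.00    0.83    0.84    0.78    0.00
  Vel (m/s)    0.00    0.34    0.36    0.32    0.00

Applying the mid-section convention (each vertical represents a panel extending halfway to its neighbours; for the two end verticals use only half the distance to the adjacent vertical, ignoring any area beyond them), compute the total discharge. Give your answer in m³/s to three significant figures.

3.18 m³/s

w_2 = (8.1 − 0.0)/2 = 4.05 m; q_2 = 0.34 × 0.83 × 4.05 = 1.143 m³/s
w_3 = (11.6 − 4.1)/2 = 3.75 m; q_3 = 0.36 × 0.84 × 3.75 = 1.134 m³/s
w_4 = (15.3 − 8.1)/2 = 3.6 m; q_4 = 0.32 × 0.78 × 3.6 = 0.8986 m³/s
Stations 1, 5 contribute zero (depth or velocity is 0).
Q = Σ qᵢ = 3.175 m³/s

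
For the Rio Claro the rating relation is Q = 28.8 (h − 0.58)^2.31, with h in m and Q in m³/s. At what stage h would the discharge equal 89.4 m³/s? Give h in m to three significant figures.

h − h₀ = (Q/C)^(1/b) = (89.4/28.8)^(1/2.31) = 1.633 m
h = 0.58 + 1.633 = 2.213 m

2.21 m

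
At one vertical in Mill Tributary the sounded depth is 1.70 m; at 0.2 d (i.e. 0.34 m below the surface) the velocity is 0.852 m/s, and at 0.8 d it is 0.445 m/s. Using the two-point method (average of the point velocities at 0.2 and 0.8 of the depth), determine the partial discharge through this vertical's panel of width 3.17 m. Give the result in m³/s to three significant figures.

v̄ = (0.852 + 0.445) / 2 = 0.6485 m/s
q = v̄ × d × w = 0.6485 × 1.70 × 3.17 = 3.495 m³/s

3.49 m³/s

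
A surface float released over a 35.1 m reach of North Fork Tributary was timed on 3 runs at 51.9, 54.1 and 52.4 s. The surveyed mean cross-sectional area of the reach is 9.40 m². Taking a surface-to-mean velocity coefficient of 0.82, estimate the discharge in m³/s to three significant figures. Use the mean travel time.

5.12 m³/s

t̄ = (51.9 + 54.1 + 52.4) / 3 = 52.8 s
v_surface = L / t̄ = 35.1 / 52.8 = 0.6648 m/s
v_mean = 0.82 × 0.6648 = 0.5451 m/s
Q = A × v_mean = 9.40 × 0.5451 = 5.124 m³/s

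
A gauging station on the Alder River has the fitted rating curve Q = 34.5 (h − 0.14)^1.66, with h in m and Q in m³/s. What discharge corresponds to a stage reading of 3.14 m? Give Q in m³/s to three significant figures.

214 m³/s

Q = 34.5 × (3.14 − 0.14)^1.66 = 34.5 × 3^1.66 = 213.7 m³/s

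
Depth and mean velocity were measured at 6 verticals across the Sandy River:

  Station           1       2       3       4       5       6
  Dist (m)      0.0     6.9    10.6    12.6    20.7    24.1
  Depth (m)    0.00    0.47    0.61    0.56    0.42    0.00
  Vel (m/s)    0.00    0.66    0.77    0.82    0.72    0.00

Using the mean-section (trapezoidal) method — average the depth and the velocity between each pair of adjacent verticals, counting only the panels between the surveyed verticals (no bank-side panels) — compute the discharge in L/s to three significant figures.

Panel 1-2: Δb = 6.9 m, d̄ = (0.00+0.47)/2 = 0.235, v̄ = (0.00+0.66)/2 = 0.33 → q = 6.9×0.235×0.33 = 0.5351 m³/s
Panel 2-3: Δb = 3.7 m, d̄ = (0.47+0.61)/2 = 0.54, v̄ = (0.66+0.77)/2 = 0.715 → q = 3.7×0.54×0.715 = 1.429 m³/s
Panel 3-4: Δb = 2 m, d̄ = (0.61+0.56)/2 = 0.585, v̄ = (0.77+0.82)/2 = 0.795 → q = 2×0.585×0.795 = 0.9302 m³/s
Panel 4-5: Δb = 8.1 m, d̄ = (0.56+0.42)/2 = 0.49, v̄ = (0.82+0.72)/2 = 0.77 → q = 8.1×0.49×0.77 = 3.056 m³/s
Panel 5-6: Δb = 3.4 m, d̄ = (0.42+0.00)/2 = 0.21, v̄ = (0.72+0.00)/2 = 0.36 → q = 3.4×0.21×0.36 = 0.2570 m³/s
Q = Σ q = 6.207 m³/s
= 6.207 × 1000 = 6207 L/s

6210 L/s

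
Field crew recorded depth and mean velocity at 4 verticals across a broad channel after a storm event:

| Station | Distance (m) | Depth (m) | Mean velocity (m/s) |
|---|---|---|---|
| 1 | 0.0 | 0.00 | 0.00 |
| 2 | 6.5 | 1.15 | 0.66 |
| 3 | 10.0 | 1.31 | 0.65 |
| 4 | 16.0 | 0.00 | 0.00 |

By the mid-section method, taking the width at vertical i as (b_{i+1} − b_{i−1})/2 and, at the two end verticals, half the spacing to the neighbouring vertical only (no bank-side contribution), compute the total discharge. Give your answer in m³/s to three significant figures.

7.84 m³/s

w_2 = (10.0 − 0.0)/2 = 5 m; q_2 = 0.66 × 1.15 × 5 = 3.795 m³/s
w_3 = (16.0 − 6.5)/2 = 4.75 m; q_3 = 0.65 × 1.31 × 4.75 = 4.045 m³/s
Stations 1, 4 contribute zero (depth or velocity is 0).
Q = Σ qᵢ = 7.840 m³/s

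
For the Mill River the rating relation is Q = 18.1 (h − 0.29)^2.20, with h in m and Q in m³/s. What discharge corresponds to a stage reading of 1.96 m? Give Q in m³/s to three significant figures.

55.9 m³/s

Q = 18.1 × (1.96 − 0.29)^2.20 = 18.1 × 1.67^2.20 = 55.93 m³/s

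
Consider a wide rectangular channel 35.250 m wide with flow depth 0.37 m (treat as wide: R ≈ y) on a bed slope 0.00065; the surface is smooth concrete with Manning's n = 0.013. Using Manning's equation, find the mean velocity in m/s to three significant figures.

A = b·y = 35.250 × 0.37 = 13.04 m²
Wide channel: R ≈ y = 0.37 m
Q = (1/n)·A·R^(2/3)·S^(1/2) = (1/0.013) × 13.04 × 0.3700^(2/3) × 0.00065^(1/2) = 13.18 m³/s
V = Q/A = 13.18/13.04 = 1.011 m/s

1.01 m/s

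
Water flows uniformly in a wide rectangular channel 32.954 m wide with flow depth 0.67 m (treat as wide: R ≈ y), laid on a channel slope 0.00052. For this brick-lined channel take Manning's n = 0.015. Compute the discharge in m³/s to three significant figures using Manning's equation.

A = b·y = 32.954 × 0.67 = 22.08 m²
Wide channel: R ≈ y = 0.67 m
Q = (1/n)·A·R^(2/3)·S^(1/2) = (1/0.015) × 22.08 × 0.6700^(2/3) × 0.00052^(1/2) = 25.70 m³/s

25.7 m³/s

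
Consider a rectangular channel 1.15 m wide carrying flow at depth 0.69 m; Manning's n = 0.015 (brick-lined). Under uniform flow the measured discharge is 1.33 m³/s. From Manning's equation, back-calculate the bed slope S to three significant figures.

A = b·y = 1.15 × 0.69 = 0.7935 m²
P = b + 2y = 1.15 + 2×0.69 = 2.530 m
R = A/P = 0.7935/2.530 = 0.3136 m
S = (Q·n / (1·A·R^(2/3)))² = (1.33×0.015 / (1×0.7935×0.4616))² = 0.002966

0.00297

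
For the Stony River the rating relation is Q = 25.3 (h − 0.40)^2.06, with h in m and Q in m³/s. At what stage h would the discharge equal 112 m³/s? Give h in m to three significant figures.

h − h₀ = (Q/C)^(1/b) = (112/25.3)^(1/2.06) = 2.059 m
h = 0.40 + 2.059 = 2.459 m

2.46 m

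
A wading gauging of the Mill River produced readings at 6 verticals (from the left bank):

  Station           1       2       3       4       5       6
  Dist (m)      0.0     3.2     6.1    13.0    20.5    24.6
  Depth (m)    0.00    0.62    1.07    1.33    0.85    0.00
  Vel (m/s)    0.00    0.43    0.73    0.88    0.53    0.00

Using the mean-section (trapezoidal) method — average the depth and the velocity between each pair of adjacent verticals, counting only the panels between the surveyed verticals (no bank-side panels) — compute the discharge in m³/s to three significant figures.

14.5 m³/s

Panel 1-2: Δb = 3.2 m, d̄ = (0.00+0.62)/2 = 0.31, v̄ = (0.00+0.43)/2 = 0.215 → q = 3.2×0.31×0.215 = 0.2133 m³/s
Panel 2-3: Δb = 2.9 m, d̄ = (0.62+1.07)/2 = 0.845, v̄ = (0.43+0.73)/2 = 0.58 → q = 2.9×0.845×0.58 = 1.421 m³/s
Panel 3-4: Δb = 6.9 m, d̄ = (1.07+1.33)/2 = 1.2, v̄ = (0.73+0.88)/2 = 0.805 → q = 6.9×1.2×0.805 = 6.665 m³/s
Panel 4-5: Δb = 7.5 m, d̄ = (1.33+0.85)/2 = 1.09, v̄ = (0.88+0.53)/2 = 0.705 → q = 7.5×1.09×0.705 = 5.763 m³/s
Panel 5-6: Δb = 4.1 m, d̄ = (0.85+0.00)/2 = 0.425, v̄ = (0.53+0.00)/2 = 0.265 → q = 4.1×0.425×0.265 = 0.4618 m³/s
Q = Σ q = 14.53 m³/s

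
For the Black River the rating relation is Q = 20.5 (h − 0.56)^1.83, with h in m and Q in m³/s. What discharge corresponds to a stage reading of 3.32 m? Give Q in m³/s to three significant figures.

131 m³/s

Q = 20.5 × (3.32 − 0.56)^1.83 = 20.5 × 2.76^1.83 = 131.4 m³/s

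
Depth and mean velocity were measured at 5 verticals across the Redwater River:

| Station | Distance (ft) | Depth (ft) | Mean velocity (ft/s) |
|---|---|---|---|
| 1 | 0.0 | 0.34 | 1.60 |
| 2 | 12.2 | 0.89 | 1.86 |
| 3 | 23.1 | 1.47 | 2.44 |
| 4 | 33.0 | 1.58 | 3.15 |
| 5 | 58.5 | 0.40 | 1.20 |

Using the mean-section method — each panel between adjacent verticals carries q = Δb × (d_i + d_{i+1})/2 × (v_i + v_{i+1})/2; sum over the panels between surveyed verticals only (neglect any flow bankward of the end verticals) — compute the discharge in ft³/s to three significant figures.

Panel 1-2: Δb = 12.2 ft, d̄ = (0.34+0.89)/2 = 0.615, v̄ = (1.60+1.86)/2 = 1.73 → q = 12.2×0.615×1.73 = 12.98 ft³/s
Panel 2-3: Δb = 10.9 ft, d̄ = (0.89+1.47)/2 = 1.18, v̄ = (1.86+2.44)/2 = 2.15 → q = 10.9×1.18×2.15 = 27.65 ft³/s
Panel 3-4: Δb = 9.9 ft, d̄ = (1.47+1.58)/2 = 1.525, v̄ = (2.44+3.15)/2 = 2.795 → q = 9.9×1.525×2.795 = 42.20 ft³/s
Panel 4-5: Δb = 25.5 ft, d̄ = (1.58+0.40)/2 = 0.99, v̄ = (3.15+1.20)/2 = 2.175 → q = 25.5×0.99×2.175 = 54.91 ft³/s
Q = Σ q = 137.7 ft³/s

138 ft³/s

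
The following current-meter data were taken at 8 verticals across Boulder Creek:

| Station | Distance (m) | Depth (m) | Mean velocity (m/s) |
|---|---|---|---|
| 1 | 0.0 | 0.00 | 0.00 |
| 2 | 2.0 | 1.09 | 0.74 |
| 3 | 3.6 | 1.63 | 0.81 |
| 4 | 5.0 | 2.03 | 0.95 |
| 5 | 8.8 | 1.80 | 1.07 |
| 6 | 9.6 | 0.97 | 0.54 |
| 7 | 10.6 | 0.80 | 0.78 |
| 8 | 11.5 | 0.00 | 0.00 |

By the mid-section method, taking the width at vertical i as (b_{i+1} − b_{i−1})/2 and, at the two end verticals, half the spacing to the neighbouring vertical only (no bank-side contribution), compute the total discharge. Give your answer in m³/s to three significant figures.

13.9 m³/s

w_2 = (3.6 − 0.0)/2 = 1.8 m; q_2 = 0.74 × 1.09 × 1.8 = 1.452 m³/s
w_3 = (5.0 − 2.0)/2 = 1.5 m; q_3 = 0.81 × 1.63 × 1.5 = 1.980 m³/s
w_4 = (8.8 − 3.6)/2 = 2.6 m; q_4 = 0.95 × 2.03 × 2.6 = 5.014 m³/s
w_5 = (9.6 − 5.0)/2 = 2.3 m; q_5 = 1.07 × 1.80 × 2.3 = 4.430 m³/s
w_6 = (10.6 − 8.8)/2 = 0.9 m; q_6 = 0.54 × 0.97 × 0.9 = 0.4714 m³/s
w_7 = (11.5 − 9.6)/2 = 0.95 m; q_7 = 0.78 × 0.80 × 0.95 = 0.5928 m³/s
Stations 1, 8 contribute zero (depth or velocity is 0).
Q = Σ qᵢ = 13.94 m³/s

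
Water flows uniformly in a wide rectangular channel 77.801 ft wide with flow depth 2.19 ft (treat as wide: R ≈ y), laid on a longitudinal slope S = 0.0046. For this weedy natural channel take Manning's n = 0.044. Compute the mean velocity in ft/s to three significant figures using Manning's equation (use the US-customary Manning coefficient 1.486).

A = b·y = 77.801 × 2.19 = 170.4 ft²
Wide channel: R ≈ y = 2.19 ft
Q = (1.486/n)·A·R^(2/3)·S^(1/2) = (1.486/0.044) × 170.4 × 2.190^(2/3) × 0.0046^(1/2) = 658.2 ft³/s
V = Q/A = 658.2/170.4 = 3.863 ft/s

3.86 ft/s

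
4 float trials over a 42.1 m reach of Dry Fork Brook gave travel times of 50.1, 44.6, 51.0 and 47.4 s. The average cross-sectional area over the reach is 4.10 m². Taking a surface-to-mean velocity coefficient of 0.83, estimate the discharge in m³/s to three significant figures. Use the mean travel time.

2.97 m³/s

t̄ = (50.1 + 44.6 + 51.0 + 47.4) / 4 = 48.275 s
v_surface = L / t̄ = 42.1 / 48.275 = 0.8721 m/s
v_mean = 0.83 × 0.8721 = 0.7238 m/s
Q = A × v_mean = 4.10 × 0.7238 = 2.968 m³/s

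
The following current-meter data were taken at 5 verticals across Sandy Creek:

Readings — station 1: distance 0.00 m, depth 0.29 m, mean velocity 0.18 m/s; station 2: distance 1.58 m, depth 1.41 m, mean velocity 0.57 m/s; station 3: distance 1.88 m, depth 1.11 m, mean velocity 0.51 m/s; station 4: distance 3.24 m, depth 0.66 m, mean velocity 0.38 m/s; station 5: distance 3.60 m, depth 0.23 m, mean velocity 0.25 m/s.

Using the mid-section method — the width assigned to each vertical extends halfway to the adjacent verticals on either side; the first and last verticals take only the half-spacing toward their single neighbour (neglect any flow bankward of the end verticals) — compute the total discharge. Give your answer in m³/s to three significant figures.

w_1 = (1.58 − 0.00)/2 = 0.79 m; q_1 = 0.18 × 0.29 × 0.79 = 0.04124 m³/s
w_2 = (1.88 − 0.00)/2 = 0.94 m; q_2 = 0.57 × 1.41 × 0.94 = 0.7555 m³/s
w_3 = (3.24 − 1.58)/2 = 0.83 m; q_3 = 0.51 × 1.11 × 0.83 = 0.4699 m³/s
w_4 = (3.60 − 1.88)/2 = 0.86 m; q_4 = 0.38 × 0.66 × 0.86 = 0.2157 m³/s
w_5 = (3.60 − 3.24)/2 = 0.18 m; q_5 = 0.25 × 0.23 × 0.18 = 0.01035 m³/s
Q = Σ qᵢ = 1.493 m³/s

1.49 m³/s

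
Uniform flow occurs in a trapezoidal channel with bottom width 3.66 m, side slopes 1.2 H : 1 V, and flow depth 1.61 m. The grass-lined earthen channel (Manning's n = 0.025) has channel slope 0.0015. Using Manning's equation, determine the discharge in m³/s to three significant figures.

A = (b + z·y)·y = (3.66 + 1.2×1.61)×1.61 = 9.003 m²
P = b + 2y√(1+z²) = 3.66 + 2×1.61×√(1+1.2²) = 8.690 m
R = A/P = 9.003/8.690 = 1.036 m
Q = (1/n)·A·R^(2/3)·S^(1/2) = (1/0.025) × 9.003 × 1.036^(2/3) × 0.0015^(1/2) = 14.28 m³/s

14.3 m³/s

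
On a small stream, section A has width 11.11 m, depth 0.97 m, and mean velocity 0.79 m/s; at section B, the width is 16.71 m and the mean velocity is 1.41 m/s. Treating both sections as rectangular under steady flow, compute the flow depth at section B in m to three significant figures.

Q = A₁V₁ = (11.11×0.97) × 0.79 = 8.514 m³/s
d₂ = Q/(b₂ V₂) = 8.514/(16.71×1.41) = 0.3613 m

0.361 m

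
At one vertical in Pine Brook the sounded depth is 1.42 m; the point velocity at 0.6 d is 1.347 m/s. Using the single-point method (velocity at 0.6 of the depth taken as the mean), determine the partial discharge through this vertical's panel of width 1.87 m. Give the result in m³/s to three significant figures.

v̄ = v₀.₆ = 1.347 m/s
q = v̄ × d × w = 1.347 × 1.42 × 1.87 = 3.577 m³/s

3.58 m³/s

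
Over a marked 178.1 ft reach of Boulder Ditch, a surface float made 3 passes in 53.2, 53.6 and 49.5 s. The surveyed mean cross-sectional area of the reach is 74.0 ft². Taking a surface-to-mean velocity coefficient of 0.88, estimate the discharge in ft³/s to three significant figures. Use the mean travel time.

223 ft³/s

t̄ = (53.2 + 53.6 + 49.5) / 3 = 52.1 s
v_surface = L / t̄ = 178.1 / 52.1 = 3.418 ft/s
v_mean = 0.88 × 3.418 = 3.008 ft/s
Q = A × v_mean = 74.0 × 3.008 = 222.6 ft³/s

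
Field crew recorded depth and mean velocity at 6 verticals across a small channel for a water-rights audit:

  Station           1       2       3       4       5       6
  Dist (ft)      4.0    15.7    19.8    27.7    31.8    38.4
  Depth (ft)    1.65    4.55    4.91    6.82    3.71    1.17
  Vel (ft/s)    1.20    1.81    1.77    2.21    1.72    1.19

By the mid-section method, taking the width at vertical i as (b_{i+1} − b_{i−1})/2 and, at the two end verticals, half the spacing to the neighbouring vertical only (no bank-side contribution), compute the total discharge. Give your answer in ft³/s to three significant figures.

w_1 = (15.7 − 4.0)/2 = 5.85 ft; q_1 = 1.20 × 1.65 × 5.85 = 11.58 ft³/s
w_2 = (19.8 − 4.0)/2 = 7.9 ft; q_2 = 1.81 × 4.55 × 7.9 = 65.06 ft³/s
w_3 = (27.7 − 15.7)/2 = 6 ft; q_3 = 1.77 × 4.91 × 6 = 52.14 ft³/s
w_4 = (31.8 − 19.8)/2 = 6 ft; q_4 = 2.21 × 6.82 × 6 = 90.43 ft³/s
w_5 = (38.4 − 27.7)/2 = 5.35 ft; q_5 = 1.72 × 3.71 × 5.35 = 34.14 ft³/s
w_6 = (38.4 − 31.8)/2 = 3.3 ft; q_6 = 1.19 × 1.17 × 3.3 = 4.595 ft³/s
Q = Σ qᵢ = 258.0 ft³/s

258 ft³/s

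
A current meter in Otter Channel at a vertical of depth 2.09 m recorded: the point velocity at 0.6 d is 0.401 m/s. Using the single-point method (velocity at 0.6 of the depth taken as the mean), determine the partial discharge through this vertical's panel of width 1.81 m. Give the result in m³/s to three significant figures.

v̄ = v₀.₆ = 0.401 m/s
q = v̄ × d × w = 0.4010 × 2.09 × 1.81 = 1.517 m³/s

1.52 m³/s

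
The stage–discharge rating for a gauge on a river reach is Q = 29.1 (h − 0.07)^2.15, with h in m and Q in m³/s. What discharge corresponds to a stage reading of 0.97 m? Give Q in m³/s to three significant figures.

23.2 m³/s

Q = 29.1 × (0.97 − 0.07)^2.15 = 29.1 × 0.9^2.15 = 23.20 m³/s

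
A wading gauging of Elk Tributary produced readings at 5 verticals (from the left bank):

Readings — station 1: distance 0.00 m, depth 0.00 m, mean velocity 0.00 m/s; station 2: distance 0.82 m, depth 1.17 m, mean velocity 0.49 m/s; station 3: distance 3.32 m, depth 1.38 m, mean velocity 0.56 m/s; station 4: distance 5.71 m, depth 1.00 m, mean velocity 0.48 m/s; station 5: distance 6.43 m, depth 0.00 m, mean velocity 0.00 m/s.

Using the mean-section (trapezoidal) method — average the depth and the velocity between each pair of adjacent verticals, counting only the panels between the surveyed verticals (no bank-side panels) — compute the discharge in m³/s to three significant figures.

3.36 m³/s

Panel 1-2: Δb = 0.82 m, d̄ = (0.00+1.17)/2 = 0.585, v̄ = (0.00+0.49)/2 = 0.245 → q = 0.82×0.585×0.245 = 0.1175 m³/s
Panel 2-3: Δb = 2.5 m, d̄ = (1.17+1.38)/2 = 1.275, v̄ = (0.49+0.56)/2 = 0.525 → q = 2.5×1.275×0.525 = 1.673 m³/s
Panel 3-4: Δb = 2.39 m, d̄ = (1.38+1.00)/2 = 1.19, v̄ = (0.56+0.48)/2 = 0.52 → q = 2.39×1.19×0.52 = 1.479 m³/s
Panel 4-5: Δb = 0.72 m, d̄ = (1.00+0.00)/2 = 0.5, v̄ = (0.48+0.00)/2 = 0.24 → q = 0.72×0.5×0.24 = 0.08640 m³/s
Q = Σ q = 3.356 m³/s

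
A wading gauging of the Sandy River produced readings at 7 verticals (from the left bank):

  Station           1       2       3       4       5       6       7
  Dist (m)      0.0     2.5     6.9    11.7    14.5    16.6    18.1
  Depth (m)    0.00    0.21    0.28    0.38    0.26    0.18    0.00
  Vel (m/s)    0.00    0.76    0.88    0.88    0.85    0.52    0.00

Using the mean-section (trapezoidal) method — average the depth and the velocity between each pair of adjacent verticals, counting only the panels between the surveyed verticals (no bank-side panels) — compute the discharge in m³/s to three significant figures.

Panel 1-2: Δb = 2.5 m, d̄ = (0.00+0.21)/2 = 0.105, v̄ = (0.00+0.76)/2 = 0.38 → q = 2.5×0.105×0.38 = 0.09975 m³/s
Panel 2-3: Δb = 4.4 m, d̄ = (0.21+0.28)/2 = 0.245, v̄ = (0.76+0.88)/2 = 0.82 → q = 4.4×0.245×0.82 = 0.8840 m³/s
Panel 3-4: Δb = 4.8 m, d̄ = (0.28+0.38)/2 = 0.33, v̄ = (0.88+0.88)/2 = 0.88 → q = 4.8×0.33×0.88 = 1.394 m³/s
Panel 4-5: Δb = 2.8 m, d̄ = (0.38+0.26)/2 = 0.32, v̄ = (0.88+0.85)/2 = 0.865 → q = 2.8×0.32×0.865 = 0.7750 m³/s
Panel 5-6: Δb = 2.1 m, d̄ = (0.26+0.18)/2 = 0.22, v̄ = (0.85+0.52)/2 = 0.685 → q = 2.1×0.22×0.685 = 0.3165 m³/s
Panel 6-7: Δb = 1.5 m, d̄ = (0.18+0.00)/2 = 0.09, v̄ = (0.52+0.00)/2 = 0.26 → q = 1.5×0.09×0.26 = 0.03510 m³/s
Q = Σ q = 3.504 m³/s

3.50 m³/s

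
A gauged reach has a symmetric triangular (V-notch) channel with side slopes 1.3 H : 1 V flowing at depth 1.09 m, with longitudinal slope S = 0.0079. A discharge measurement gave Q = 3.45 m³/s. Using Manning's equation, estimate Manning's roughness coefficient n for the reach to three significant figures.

A = z·y² = 1.3×1.09² = 1.545 m²
P = 2y√(1+z²) = 2×1.09×√(1+1.3²) = 3.575 m
R = A/P = 1.545/3.575 = 0.4320 m
n = (1/Q)·A·R^(2/3)·S^(1/2) = (1/3.45) × 1.545 × 0.5714 × 0.08888 = 0.02274

0.0227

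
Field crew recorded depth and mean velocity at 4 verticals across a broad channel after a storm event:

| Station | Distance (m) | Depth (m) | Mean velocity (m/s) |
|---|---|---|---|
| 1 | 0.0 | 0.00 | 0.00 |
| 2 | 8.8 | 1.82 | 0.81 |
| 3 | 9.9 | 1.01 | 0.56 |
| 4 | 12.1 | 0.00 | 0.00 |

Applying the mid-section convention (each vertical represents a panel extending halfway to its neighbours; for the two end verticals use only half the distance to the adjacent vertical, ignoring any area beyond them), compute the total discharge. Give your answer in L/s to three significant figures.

w_2 = (9.9 − 0.0)/2 = 4.95 m; q_2 = 0.81 × 1.82 × 4.95 = 7.297 m³/s
w_3 = (12.1 − 8.8)/2 = 1.65 m; q_3 = 0.56 × 1.01 × 1.65 = 0.9332 m³/s
Stations 1, 4 contribute zero (depth or velocity is 0).
Q = Σ qᵢ = 8.231 m³/s
= 8.231 × 1000 = 8231 L/s

8230 L/s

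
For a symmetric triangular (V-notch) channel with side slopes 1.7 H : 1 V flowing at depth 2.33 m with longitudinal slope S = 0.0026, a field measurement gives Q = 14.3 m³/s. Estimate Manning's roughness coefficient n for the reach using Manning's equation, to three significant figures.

0.0330

A = z·y² = 1.7×2.33² = 9.229 m²
P = 2y√(1+z²) = 2×2.33×√(1+1.7²) = 9.191 m
R = A/P = 9.229/9.191 = 1.004 m
n = (1/Q)·A·R^(2/3)·S^(1/2) = (1/14.3) × 9.229 × 1.003 × 0.05099 = 0.03300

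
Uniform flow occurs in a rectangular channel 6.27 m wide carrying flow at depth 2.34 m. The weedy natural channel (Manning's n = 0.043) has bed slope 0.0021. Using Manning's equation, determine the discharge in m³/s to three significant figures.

A = b·y = 6.27 × 2.34 = 14.67 m²
P = b + 2y = 6.27 + 2×2.34 = 10.95 m
R = A/P = 14.67/10.95 = 1.340 m
Q = (1/n)·A·R^(2/3)·S^(1/2) = (1/0.043) × 14.67 × 1.340^(2/3) × 0.0021^(1/2) = 19.00 m³/s

19.0 m³/s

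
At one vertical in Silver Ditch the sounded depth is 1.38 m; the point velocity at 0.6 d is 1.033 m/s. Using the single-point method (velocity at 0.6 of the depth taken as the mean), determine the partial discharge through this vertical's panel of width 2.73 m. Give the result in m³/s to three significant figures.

v̄ = v₀.₆ = 1.033 m/s
q = v̄ × d × w = 1.033 × 1.38 × 2.73 = 3.892 m³/s

3.89 m³/s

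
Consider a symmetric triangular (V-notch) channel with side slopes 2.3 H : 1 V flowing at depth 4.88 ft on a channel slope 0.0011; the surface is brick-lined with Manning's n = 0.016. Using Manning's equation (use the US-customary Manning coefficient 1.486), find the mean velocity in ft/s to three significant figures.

A = z·y² = 2.3×4.88² = 54.77 ft²
P = 2y√(1+z²) = 2×4.88×√(1+2.3²) = 24.48 ft
R = A/P = 54.77/24.48 = 2.238 ft
Q = (1.486/n)·A·R^(2/3)·S^(1/2) = (1.486/0.016) × 54.77 × 2.238^(2/3) × 0.0011^(1/2) = 288.6 ft³/s
V = Q/A = 288.6/54.77 = 5.270 ft/s

5.27 ft/s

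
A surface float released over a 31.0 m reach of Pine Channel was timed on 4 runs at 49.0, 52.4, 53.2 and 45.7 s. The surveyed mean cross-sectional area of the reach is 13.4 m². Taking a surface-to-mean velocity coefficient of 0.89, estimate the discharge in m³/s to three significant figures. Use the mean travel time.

t̄ = (49.0 + 52.4 + 53.2 + 45.7) / 4 = 50.075 s
v_surface = L / t̄ = 31.0 / 50.075 = 0.6191 m/s
v_mean = 0.89 × 0.6191 = 0.5510 m/s
Q = A × v_mean = 13.4 × 0.5510 = 7.383 m³/s

7.38 m³/s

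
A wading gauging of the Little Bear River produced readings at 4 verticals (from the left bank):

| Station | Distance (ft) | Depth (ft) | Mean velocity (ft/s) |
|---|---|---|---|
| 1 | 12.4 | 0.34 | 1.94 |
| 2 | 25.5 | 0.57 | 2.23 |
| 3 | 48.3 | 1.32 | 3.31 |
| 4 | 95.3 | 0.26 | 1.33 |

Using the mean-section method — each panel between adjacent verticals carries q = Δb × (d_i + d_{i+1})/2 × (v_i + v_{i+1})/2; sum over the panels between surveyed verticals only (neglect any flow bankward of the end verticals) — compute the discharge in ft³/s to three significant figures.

Panel 1-2: Δb = 13.1 ft, d̄ = (0.34+0.57)/2 = 0.455, v̄ = (1.94+2.23)/2 = 2.085 → q = 13.1×0.455×2.085 = 12.43 ft³/s
Panel 2-3: Δb = 22.8 ft, d̄ = (0.57+1.32)/2 = 0.945, v̄ = (2.23+3.31)/2 = 2.77 → q = 22.8×0.945×2.77 = 59.68 ft³/s
Panel 3-4: Δb = 47 ft, d̄ = (1.32+0.26)/2 = 0.79, v̄ = (3.31+1.33)/2 = 2.32 → q = 47×0.79×2.32 = 86.14 ft³/s
Q = Σ q = 158.3 ft³/s

158 ft³/s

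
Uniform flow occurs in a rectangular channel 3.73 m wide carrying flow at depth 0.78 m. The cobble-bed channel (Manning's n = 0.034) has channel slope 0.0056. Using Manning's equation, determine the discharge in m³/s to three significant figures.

A = b·y = 3.73 × 0.78 = 2.909 m²
P = b + 2y = 3.73 + 2×0.78 = 5.290 m
R = A/P = 2.909/5.290 = 0.5500 m
Q = (1/n)·A·R^(2/3)·S^(1/2) = (1/0.034) × 2.909 × 0.5500^(2/3) × 0.0056^(1/2) = 4.299 m³/s

4.30 m³/s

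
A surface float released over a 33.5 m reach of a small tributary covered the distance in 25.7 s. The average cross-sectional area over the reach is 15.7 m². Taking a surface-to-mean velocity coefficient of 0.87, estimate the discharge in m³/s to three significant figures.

v_surface = L / t̄ = 33.5 / 25.7 = 1.304 m/s
v_mean = 0.87 × 1.304 = 1.134 m/s
Q = A × v_mean = 15.7 × 1.134 = 17.80 m³/s

17.8 m³/s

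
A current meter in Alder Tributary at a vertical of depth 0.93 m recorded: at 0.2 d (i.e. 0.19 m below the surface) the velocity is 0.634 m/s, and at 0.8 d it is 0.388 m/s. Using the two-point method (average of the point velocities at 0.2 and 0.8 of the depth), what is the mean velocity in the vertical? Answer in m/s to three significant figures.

0.511 m/s

v̄ = (0.634 + 0.388) / 2 = 0.5110 m/s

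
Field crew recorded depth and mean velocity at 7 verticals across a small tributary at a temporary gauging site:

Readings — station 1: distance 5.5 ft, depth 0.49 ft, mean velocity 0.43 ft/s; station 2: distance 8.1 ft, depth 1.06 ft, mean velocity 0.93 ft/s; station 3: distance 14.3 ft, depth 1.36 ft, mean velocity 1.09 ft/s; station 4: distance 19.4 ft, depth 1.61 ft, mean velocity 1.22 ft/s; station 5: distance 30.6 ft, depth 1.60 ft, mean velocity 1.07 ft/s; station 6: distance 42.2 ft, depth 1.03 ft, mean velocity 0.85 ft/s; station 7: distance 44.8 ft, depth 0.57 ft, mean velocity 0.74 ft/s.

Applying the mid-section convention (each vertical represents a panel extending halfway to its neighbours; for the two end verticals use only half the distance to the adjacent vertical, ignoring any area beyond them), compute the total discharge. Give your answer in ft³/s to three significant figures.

w_1 = (8.1 − 5.5)/2 = 1.3 ft; q_1 = 0.43 × 0.49 × 1.3 = 0.2739 ft³/s
w_2 = (14.3 − 5.5)/2 = 4.4 ft; q_2 = 0.93 × 1.06 × 4.4 = 4.338 ft³/s
w_3 = (19.4 − 8.1)/2 = 5.65 ft; q_3 = 1.09 × 1.36 × 5.65 = 8.376 ft³/s
w_4 = (30.6 − 14.3)/2 = 8.15 ft; q_4 = 1.22 × 1.61 × 8.15 = 16.01 ft³/s
w_5 = (42.2 − 19.4)/2 = 11.4 ft; q_5 = 1.07 × 1.60 × 11.4 = 19.52 ft³/s
w_6 = (44.8 − 30.6)/2 = 7.1 ft; q_6 = 0.85 × 1.03 × 7.1 = 6.216 ft³/s
w_7 = (44.8 − 42.2)/2 = 1.3 ft; q_7 = 0.74 × 0.57 × 1.3 = 0.5483 ft³/s
Q = Σ qᵢ = 55.28 ft³/s

55.3 ft³/s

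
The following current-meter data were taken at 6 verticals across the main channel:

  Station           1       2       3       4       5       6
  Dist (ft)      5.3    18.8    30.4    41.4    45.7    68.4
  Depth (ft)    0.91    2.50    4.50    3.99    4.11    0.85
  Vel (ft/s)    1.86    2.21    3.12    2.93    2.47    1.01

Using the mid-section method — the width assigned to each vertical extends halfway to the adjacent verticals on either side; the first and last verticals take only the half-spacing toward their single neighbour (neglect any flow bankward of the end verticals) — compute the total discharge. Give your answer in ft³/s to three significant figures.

476 ft³/s

w_1 = (18.8 − 5.3)/2 = 6.75 ft; q_1 = 1.86 × 0.91 × 6.75 = 11.43 ft³/s
w_2 = (30.4 − 5.3)/2 = 12.55 ft; q_2 = 2.21 × 2.50 × 12.55 = 69.34 ft³/s
w_3 = (41.4 − 18.8)/2 = 11.3 ft; q_3 = 3.12 × 4.50 × 11.3 = 158.7 ft³/s
w_4 = (45.7 − 30.4)/2 = 7.65 ft; q_4 = 2.93 × 3.99 × 7.65 = 89.43 ft³/s
w_5 = (68.4 − 41.4)/2 = 13.5 ft; q_5 = 2.47 × 4.11 × 13.5 = 137.0 ft³/s
w_6 = (68.4 − 45.7)/2 = 11.35 ft; q_6 = 1.01 × 0.85 × 11.35 = 9.744 ft³/s
Q = Σ qᵢ = 475.6 ft³/s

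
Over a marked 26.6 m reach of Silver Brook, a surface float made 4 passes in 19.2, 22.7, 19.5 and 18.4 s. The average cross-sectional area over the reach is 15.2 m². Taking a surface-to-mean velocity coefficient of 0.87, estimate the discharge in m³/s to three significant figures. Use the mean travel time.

17.6 m³/s

t̄ = (19.2 + 22.7 + 19.5 + 18.4) / 4 = 19.95 s
v_surface = L / t̄ = 26.6 / 19.95 = 1.333 m/s
v_mean = 0.87 × 1.333 = 1.160 m/s
Q = A × v_mean = 15.2 × 1.160 = 17.63 m³/s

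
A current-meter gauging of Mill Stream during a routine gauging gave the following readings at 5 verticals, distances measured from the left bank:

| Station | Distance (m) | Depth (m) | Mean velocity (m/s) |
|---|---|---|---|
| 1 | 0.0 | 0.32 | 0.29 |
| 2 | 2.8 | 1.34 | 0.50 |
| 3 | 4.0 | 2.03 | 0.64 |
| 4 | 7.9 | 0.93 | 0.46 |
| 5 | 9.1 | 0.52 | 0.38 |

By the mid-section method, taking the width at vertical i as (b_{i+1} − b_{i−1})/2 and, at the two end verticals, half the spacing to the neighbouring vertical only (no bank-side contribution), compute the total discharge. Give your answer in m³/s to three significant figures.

w_1 = (2.8 − 0.0)/2 = 1.4 m; q_1 = 0.29 × 0.32 × 1.4 = 0.1299 m³/s
w_2 = (4.0 − 0.0)/2 = 2 m; q_2 = 0.50 × 1.34 × 2 = 1.340 m³/s
w_3 = (7.9 − 2.8)/2 = 2.55 m; q_3 = 0.64 × 2.03 × 2.55 = 3.313 m³/s
w_4 = (9.1 − 4.0)/2 = 2.55 m; q_4 = 0.46 × 0.93 × 2.55 = 1.091 m³/s
w_5 = (9.1 − 7.9)/2 = 0.6 m; q_5 = 0.38 × 0.52 × 0.6 = 0.1186 m³/s
Q = Σ qᵢ = 5.992 m³/s

5.99 m³/s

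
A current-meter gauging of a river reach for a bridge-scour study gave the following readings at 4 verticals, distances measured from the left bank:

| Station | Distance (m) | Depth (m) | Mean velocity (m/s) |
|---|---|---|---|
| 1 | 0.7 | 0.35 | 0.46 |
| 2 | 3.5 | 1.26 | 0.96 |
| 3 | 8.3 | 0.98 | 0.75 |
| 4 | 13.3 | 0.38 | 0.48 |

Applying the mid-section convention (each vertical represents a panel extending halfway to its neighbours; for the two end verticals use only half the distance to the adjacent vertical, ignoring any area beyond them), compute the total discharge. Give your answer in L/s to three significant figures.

w_1 = (3.5 − 0.7)/2 = 1.4 m; q_1 = 0.46 × 0.35 × 1.4 = 0.2254 m³/s
w_2 = (8.3 − 0.7)/2 = 3.8 m; q_2 = 0.96 × 1.26 × 3.8 = 4.596 m³/s
w_3 = (13.3 − 3.5)/2 = 4.9 m; q_3 = 0.75 × 0.98 × 4.9 = 3.602 m³/s
w_4 = (13.3 − 8.3)/2 = 2.5 m; q_4 = 0.48 × 0.38 × 2.5 = 0.4560 m³/s
Q = Σ qᵢ = 8.879 m³/s
= 8.879 × 1000 = 8879 L/s

8880 L/s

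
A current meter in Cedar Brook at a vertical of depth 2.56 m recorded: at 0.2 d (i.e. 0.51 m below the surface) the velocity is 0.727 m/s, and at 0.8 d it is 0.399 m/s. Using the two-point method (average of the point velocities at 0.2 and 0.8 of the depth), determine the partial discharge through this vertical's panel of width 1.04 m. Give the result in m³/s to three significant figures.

1.50 m³/s

v̄ = (0.727 + 0.399) / 2 = 0.5630 m/s
q = v̄ × d × w = 0.5630 × 2.56 × 1.04 = 1.499 m³/s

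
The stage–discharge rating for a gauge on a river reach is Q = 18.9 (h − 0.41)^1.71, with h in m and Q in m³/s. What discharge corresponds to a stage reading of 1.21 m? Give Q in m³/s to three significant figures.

Q = 18.9 × (1.21 − 0.41)^1.71 = 18.9 × 0.8^1.71 = 12.90 m³/s

12.9 m³/s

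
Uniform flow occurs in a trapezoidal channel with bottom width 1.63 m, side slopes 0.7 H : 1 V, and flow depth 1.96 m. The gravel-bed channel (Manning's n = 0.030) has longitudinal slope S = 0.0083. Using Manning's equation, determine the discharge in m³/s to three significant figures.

16.9 m³/s

A = (b + z·y)·y = (1.63 + 0.7×1.96)×1.96 = 5.884 m²
P = b + 2y√(1+z²) = 1.63 + 2×1.96×√(1+0.7²) = 6.415 m
R = A/P = 5.884/6.415 = 0.9172 m
Q = (1/n)·A·R^(2/3)·S^(1/2) = (1/0.030) × 5.884 × 0.9172^(2/3) × 0.0083^(1/2) = 16.87 m³/s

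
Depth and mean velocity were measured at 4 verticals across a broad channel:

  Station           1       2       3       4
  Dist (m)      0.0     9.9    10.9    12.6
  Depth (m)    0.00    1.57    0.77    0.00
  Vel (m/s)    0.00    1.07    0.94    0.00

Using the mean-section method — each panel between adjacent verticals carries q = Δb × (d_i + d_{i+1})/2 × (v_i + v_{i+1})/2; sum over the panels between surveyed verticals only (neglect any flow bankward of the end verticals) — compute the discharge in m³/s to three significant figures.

5.64 m³/s

Panel 1-2: Δb = 9.9 m, d̄ = (0.00+1.57)/2 = 0.785, v̄ = (0.00+1.07)/2 = 0.535 → q = 9.9×0.785×0.535 = 4.158 m³/s
Panel 2-3: Δb = 1 m, d̄ = (1.57+0.77)/2 = 1.17, v̄ = (1.07+0.94)/2 = 1.005 → q = 1×1.17×1.005 = 1.176 m³/s
Panel 3-4: Δb = 1.7 m, d̄ = (0.77+0.00)/2 = 0.385, v̄ = (0.94+0.00)/2 = 0.47 → q = 1.7×0.385×0.47 = 0.3076 m³/s
Q = Σ q = 5.641 m³/s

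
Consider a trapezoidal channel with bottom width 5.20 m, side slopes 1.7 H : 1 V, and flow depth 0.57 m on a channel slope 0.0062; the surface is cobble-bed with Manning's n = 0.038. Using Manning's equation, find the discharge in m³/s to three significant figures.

A = (b + z·y)·y = (5.20 + 1.7×0.57)×0.57 = 3.516 m²
P = b + 2y√(1+z²) = 5.20 + 2×0.57×√(1+1.7²) = 7.448 m
R = A/P = 3.516/7.448 = 0.4721 m
Q = (1/n)·A·R^(2/3)·S^(1/2) = (1/0.038) × 3.516 × 0.4721^(2/3) × 0.0062^(1/2) = 4.418 m³/s

4.42 m³/s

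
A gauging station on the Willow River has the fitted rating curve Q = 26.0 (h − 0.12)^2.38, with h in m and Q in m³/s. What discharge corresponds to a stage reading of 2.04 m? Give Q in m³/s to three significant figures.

123 m³/s

Q = 26.0 × (2.04 − 0.12)^2.38 = 26.0 × 1.92^2.38 = 122.8 m³/s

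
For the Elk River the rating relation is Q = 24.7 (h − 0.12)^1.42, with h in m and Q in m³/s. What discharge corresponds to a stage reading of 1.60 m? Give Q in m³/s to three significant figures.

Q = 24.7 × (1.60 − 0.12)^1.42 = 24.7 × 1.48^1.42 = 43.10 m³/s

43.1 m³/s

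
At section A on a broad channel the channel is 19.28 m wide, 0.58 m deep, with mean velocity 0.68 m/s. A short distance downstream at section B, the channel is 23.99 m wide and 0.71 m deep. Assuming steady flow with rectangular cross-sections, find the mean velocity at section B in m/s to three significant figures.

0.446 m/s

Q = A₁V₁ = (19.28×0.58) × 0.68 = 7.604 m³/s
A₂ = 23.99 × 0.71 = 17.03 m²
V₂ = Q/A₂ = 7.604/17.03 = 0.4464 m/s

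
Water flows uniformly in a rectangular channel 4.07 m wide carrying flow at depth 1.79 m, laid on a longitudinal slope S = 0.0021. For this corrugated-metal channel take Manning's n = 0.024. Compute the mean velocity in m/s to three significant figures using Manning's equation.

1.85 m/s

A = b·y = 4.07 × 1.79 = 7.285 m²
P = b + 2y = 4.07 + 2×1.79 = 7.650 m
R = A/P = 7.285/7.650 = 0.9523 m
Q = (1/n)·A·R^(2/3)·S^(1/2) = (1/0.024) × 7.285 × 0.9523^(2/3) × 0.0021^(1/2) = 13.46 m³/s
V = Q/A = 13.46/7.285 = 1.848 m/s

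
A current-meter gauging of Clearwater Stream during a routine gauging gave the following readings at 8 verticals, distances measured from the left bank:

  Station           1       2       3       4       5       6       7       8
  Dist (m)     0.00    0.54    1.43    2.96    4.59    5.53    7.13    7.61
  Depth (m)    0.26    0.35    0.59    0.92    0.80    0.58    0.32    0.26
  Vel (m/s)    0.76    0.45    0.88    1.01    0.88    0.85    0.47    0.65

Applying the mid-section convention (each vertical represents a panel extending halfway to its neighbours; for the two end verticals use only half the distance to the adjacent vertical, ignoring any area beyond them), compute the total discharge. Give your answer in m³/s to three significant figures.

w_1 = (0.54 − 0.00)/2 = 0.27 m; q_1 = 0.76 × 0.26 × 0.27 = 0.05335 m³/s
w_2 = (1.43 − 0.00)/2 = 0.715 m; q_2 = 0.45 × 0.35 × 0.715 = 0.1126 m³/s
w_3 = (2.96 − 0.54)/2 = 1.21 m; q_3 = 0.88 × 0.59 × 1.21 = 0.6282 m³/s
w_4 = (4.59 − 1.43)/2 = 1.58 m; q_4 = 1.01 × 0.92 × 1.58 = 1.468 m³/s
w_5 = (5.53 − 2.96)/2 = 1.285 m; q_5 = 0.88 × 0.80 × 1.285 = 0.9046 m³/s
w_6 = (7.13 − 4.59)/2 = 1.27 m; q_6 = 0.85 × 0.58 × 1.27 = 0.6261 m³/s
w_7 = (7.61 − 5.53)/2 = 1.04 m; q_7 = 0.47 × 0.32 × 1.04 = 0.1564 m³/s
w_8 = (7.61 − 7.13)/2 = 0.24 m; q_8 = 0.65 × 0.26 × 0.24 = 0.04056 m³/s
Q = Σ qᵢ = 3.990 m³/s

3.99 m³/s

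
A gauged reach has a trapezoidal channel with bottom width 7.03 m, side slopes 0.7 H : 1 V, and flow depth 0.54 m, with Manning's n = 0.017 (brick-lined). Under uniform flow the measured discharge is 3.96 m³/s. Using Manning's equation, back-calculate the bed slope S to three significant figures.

0.000755

A = (b + z·y)·y = (7.03 + 0.7×0.54)×0.54 = 4.000 m²
P = b + 2y√(1+z²) = 7.03 + 2×0.54×√(1+0.7²) = 8.348 m
R = A/P = 4.000/8.348 = 0.4792 m
S = (Q·n / (1·A·R^(2/3)))² = (3.96×0.017 / (1×4.000×0.6123))² = 0.0007553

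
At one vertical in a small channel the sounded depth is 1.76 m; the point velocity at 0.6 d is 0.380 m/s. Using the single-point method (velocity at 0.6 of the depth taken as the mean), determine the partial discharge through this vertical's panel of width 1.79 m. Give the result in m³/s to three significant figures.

v̄ = v₀.₆ = 0.380 m/s
q = v̄ × d × w = 0.3800 × 1.76 × 1.79 = 1.197 m³/s

1.20 m³/s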